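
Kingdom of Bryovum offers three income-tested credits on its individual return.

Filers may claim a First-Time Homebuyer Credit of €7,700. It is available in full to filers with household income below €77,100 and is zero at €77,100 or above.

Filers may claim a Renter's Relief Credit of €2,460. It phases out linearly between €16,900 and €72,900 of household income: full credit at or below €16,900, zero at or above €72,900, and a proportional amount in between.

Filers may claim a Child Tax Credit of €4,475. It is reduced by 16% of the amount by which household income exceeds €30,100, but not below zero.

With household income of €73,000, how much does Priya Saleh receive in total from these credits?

First-Time Homebuyer Credit: €73,000 is below the €77,100 cutoff, so the full €7,700 applies.
Renter's Relief Credit: €73,000 is at or above €72,900, so the credit is €0.
Child Tax Credit: 16% of the €42,900 excess over €30,100 is €6,864 ≥ base, so the credit is €0.
Total: €7,700 + €0 + €0 = €7,700.

€7,700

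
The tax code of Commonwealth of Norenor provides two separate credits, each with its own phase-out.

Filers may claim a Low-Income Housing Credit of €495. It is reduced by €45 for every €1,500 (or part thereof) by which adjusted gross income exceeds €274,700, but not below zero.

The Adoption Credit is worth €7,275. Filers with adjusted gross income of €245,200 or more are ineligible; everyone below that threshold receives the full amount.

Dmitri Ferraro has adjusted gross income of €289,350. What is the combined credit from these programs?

Low-Income Housing Credit: income exceeds €274,700 by €14,650, which is 10 full-or-partial €1,500 increments; reduction = 10 × €45 = €450, leaving €45.
Adoption Credit: €289,350 meets or exceeds the €245,200 cutoff, so the credit is €0.
Total: €45 + €0 = €45.

€45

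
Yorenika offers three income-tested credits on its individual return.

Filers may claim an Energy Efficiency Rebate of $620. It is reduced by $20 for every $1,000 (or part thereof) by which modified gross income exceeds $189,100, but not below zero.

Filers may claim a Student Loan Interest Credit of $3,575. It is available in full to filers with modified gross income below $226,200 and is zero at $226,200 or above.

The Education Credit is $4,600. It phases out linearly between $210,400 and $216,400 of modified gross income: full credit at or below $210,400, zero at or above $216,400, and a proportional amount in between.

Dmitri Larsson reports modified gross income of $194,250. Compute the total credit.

Energy Efficiency Rebate: income exceeds $189,100 by $5,150, which is 6 full-or-partial $1,000 increments; reduction = 6 × $20 = $120, leaving $500.
Student Loan Interest Credit: $194,250 is below the $226,200 cutoff, so the full $3,575 applies.
Education Credit: $194,250 is at or below the $210,400 threshold, so the full $4,600 applies.
Total: $500 + $3,575 + $4,600 = $8,675.

$8,675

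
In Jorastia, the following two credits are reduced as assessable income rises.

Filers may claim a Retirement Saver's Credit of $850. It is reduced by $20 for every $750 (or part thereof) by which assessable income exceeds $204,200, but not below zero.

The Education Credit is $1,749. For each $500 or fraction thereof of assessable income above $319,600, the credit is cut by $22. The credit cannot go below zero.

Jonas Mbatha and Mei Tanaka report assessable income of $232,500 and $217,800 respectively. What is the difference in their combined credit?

Jonas ($232,500): Retirement Saver's Credit: income exceeds $204,200 by $28,300, which is 38 full-or-partial $750 increments; reduction = 38 × $20 = $760, leaving $90. Education Credit: $232,500 is at or below the $319,600 threshold, so the full $1,749 applies. total $90 + $1,749 = $1,839
Mei ($217,800): Retirement Saver's Credit: income exceeds $204,200 by $13,600, which is 19 full-or-partial $750 increments; reduction = 19 × $20 = $380, leaving $470. Education Credit: $217,800 is at or below the $319,600 threshold, so the full $1,749 applies. total $470 + $1,749 = $2,219
Difference: |$1,839 − $2,219| = $380.

$380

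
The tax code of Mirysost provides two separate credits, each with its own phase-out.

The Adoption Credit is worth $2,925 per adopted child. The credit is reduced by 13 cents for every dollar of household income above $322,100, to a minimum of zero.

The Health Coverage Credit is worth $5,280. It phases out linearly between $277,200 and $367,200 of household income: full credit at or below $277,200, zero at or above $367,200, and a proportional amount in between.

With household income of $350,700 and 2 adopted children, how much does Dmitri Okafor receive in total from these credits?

Adoption Credit: base = 2 × $2,925 = $5,850. 13% of the $28,600 excess over $322,100 is $3,718; credit = $5,850 − $3,718 = $2,132.
Health Coverage Credit: $350,700 is $73,500 into a $90,000 phase-out range, leaving 16,500/90,000 of the credit: $5,280 × 16,500/90,000 = $968.
Total: $2,132 + $968 = $3,100.

$3,100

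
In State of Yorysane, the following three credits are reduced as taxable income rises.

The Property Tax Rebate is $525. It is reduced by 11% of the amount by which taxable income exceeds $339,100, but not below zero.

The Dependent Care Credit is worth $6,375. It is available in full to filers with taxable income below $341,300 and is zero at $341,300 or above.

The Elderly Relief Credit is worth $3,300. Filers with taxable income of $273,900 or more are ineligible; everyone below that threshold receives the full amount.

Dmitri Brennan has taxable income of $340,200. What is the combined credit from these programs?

$6,779

Property Tax Rebate: 11% of the $1,100 excess over $339,100 is $121; credit = $525 − $121 = $404.
Dependent Care Credit: $340,200 is below the $341,300 cutoff, so the full $6,375 applies.
Elderly Relief Credit: $340,200 meets or exceeds the $273,900 cutoff, so the credit is $0.
Total: $404 + $6,375 + $0 = $6,779.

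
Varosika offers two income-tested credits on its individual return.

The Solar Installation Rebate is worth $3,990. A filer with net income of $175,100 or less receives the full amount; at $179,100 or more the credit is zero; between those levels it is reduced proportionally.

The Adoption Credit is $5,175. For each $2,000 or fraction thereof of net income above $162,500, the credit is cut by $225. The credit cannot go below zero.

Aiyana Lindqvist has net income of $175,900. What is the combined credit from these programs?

$6,792

Solar Installation Rebate: $175,900 is $800 into a $4,000 phase-out range, leaving 3,200/4,000 of the credit: $3,990 × 3,200/4,000 = $3,192.
Adoption Credit: income exceeds $162,500 by $13,400, which is 7 full-or-partial $2,000 increments; reduction = 7 × $225 = $1,575, leaving $3,600.
Total: $3,192 + $3,600 = $6,792.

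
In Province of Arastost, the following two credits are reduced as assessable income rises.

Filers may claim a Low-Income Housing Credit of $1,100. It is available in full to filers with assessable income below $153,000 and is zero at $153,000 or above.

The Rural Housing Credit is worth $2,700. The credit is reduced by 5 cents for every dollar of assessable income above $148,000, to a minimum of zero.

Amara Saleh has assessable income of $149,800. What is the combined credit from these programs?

Low-Income Housing Credit: $149,800 is below the $153,000 cutoff, so the full $1,100 applies.
Rural Housing Credit: 5% of the $1,800 excess over $148,000 is $90; credit = $2,700 − $90 = $2,610.
Total: $1,100 + $2,610 = $3,710.

$3,710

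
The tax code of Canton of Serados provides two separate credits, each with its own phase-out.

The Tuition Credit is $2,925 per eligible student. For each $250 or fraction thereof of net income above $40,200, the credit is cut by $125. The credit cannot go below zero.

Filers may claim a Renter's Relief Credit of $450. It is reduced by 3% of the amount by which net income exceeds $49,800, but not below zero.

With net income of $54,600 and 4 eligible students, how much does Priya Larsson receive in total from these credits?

$4,756

Tuition Credit: base = 4 × $2,925 = $11,700. income exceeds $40,200 by $14,400, which is 58 full-or-partial $250 increments; reduction = 58 × $125 = $7,250, leaving $4,450.
Renter's Relief Credit: 3% of the $4,800 excess over $49,800 is $144; credit = $450 − $144 = $306.
Total: $4,450 + $306 = $4,756.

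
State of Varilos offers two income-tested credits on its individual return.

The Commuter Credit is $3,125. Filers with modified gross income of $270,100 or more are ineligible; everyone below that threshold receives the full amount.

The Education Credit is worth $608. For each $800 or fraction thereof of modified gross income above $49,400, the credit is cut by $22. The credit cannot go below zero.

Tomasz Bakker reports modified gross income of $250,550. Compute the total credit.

$3,125

Commuter Credit: $250,550 is below the $270,100 cutoff, so the full $3,125 applies.
Education Credit: income exceeds $49,400 by $201,150 → 252 increments × $22 = $5,544 ≥ base, so the credit is $0.
Total: $3,125 + $0 = $3,125.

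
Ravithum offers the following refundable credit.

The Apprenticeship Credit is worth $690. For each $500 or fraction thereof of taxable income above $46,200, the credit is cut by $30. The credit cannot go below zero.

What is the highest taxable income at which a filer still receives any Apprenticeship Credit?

After 22 increments the reduction is 22 × $30 = $660, leaving $30; one more increment wipes it out. Increment 22 ends at excess 22 × $500 = $11,000, so the highest qualifying income is $46,200 + $11,000 = $57,200.

$57,200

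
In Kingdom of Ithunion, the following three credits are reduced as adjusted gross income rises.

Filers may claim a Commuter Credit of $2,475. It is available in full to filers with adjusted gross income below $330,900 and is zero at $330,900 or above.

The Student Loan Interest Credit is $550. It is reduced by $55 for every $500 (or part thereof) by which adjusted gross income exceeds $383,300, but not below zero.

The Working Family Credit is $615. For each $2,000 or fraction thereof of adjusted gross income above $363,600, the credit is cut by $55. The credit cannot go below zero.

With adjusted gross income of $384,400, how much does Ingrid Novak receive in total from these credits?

Commuter Credit: $384,400 meets or exceeds the $330,900 cutoff, so the credit is $0.
Student Loan Interest Credit: income exceeds $383,300 by $1,100, which is 3 full-or-partial $500 increments; reduction = 3 × $55 = $165, leaving $385.
Working Family Credit: income exceeds $363,600 by $20,800, which is 11 full-or-partial $2,000 increments; reduction = 11 × $55 = $605, leaving $10.
Total: $0 + $385 + $10 = $395.

$395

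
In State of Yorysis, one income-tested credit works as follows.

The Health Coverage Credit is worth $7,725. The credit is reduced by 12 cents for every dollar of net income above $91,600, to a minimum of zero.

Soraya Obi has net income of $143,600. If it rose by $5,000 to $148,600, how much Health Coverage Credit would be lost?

$600

At $143,600 — 12% of the $52,000 excess over $91,600 is $6,240; credit = $7,725 − $6,240 = $1,485.
At $148,600 — 12% of the $57,000 excess over $91,600 is $6,840; credit = $7,725 − $6,840 = $885.
Lost: $1,485 − $885 = $600.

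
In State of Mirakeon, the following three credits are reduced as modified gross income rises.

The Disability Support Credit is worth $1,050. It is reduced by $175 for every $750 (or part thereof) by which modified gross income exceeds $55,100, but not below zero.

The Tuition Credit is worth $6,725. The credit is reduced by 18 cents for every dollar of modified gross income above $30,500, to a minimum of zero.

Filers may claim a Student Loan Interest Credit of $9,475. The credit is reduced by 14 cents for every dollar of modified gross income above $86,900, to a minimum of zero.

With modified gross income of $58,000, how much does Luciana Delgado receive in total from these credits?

Disability Support Credit: income exceeds $55,100 by $2,900, which is 4 full-or-partial $750 increments; reduction = 4 × $175 = $700, leaving $350.
Tuition Credit: 18% of the $27,500 excess over $30,500 is $4,950; credit = $6,725 − $4,950 = $1,775.
Student Loan Interest Credit: $58,000 is at or below the $86,900 threshold, so the full $9,475 applies.
Total: $350 + $1,775 + $9,475 = $11,600.

$11,600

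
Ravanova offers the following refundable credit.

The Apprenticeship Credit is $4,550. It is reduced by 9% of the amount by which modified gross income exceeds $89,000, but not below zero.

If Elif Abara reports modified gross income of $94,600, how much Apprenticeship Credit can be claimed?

$4,046

Apprenticeship Credit: 9% of the $5,600 excess over $89,000 is $504; credit = $4,550 − $504 = $4,046.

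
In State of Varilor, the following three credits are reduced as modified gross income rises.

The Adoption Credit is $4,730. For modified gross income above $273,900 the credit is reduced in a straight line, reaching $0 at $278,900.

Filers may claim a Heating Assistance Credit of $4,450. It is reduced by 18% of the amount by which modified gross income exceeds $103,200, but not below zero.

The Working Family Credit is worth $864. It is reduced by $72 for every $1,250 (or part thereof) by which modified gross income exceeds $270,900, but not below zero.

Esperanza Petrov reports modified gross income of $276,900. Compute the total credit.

Adoption Credit: $276,900 is $3,000 into a $5,000 phase-out range, leaving 2,000/5,000 of the credit: $4,730 × 2,000/5,000 = $1,892.
Heating Assistance Credit: 18% of the $173,700 excess over $103,200 is $31,266 ≥ base, so the credit is $0.
Working Family Credit: income exceeds $270,900 by $6,000, which is 5 full-or-partial $1,250 increments; reduction = 5 × $72 = $360, leaving $504.
Total: $1,892 + $0 + $504 = $2,396.

$2,396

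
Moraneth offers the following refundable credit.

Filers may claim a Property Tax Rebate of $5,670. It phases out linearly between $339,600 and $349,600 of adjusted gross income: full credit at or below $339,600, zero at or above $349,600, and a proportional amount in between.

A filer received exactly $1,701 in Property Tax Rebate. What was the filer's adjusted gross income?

$346,600

$1,701 is 1,701/5,670 of the full $5,670, so 3,969/5,670 of the $10,000 range has been used: income = $339,600 + $10,000 × 3,969/5,670 = $346,600.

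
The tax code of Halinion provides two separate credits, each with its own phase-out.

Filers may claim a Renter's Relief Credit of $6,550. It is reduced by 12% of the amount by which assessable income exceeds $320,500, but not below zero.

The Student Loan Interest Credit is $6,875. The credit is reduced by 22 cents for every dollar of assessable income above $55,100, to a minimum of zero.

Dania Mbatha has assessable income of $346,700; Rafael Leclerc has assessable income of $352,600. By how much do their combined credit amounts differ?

$708

Dania ($346,700): Renter's Relief Credit: 12% of the $26,200 excess over $320,500 is $3,144; credit = $6,550 − $3,144 = $3,406. Student Loan Interest Credit: 22% of the $291,600 excess over $55,100 is $64,152 ≥ base, so the credit is $0. total $3,406 + $0 = $3,406
Rafael ($352,600): Renter's Relief Credit: 12% of the $32,100 excess over $320,500 is $3,852; credit = $6,550 − $3,852 = $2,698. Student Loan Interest Credit: 22% of the $297,500 excess over $55,100 is $65,450 ≥ base, so the credit is $0. total $2,698 + $0 = $2,698
Difference: |$3,406 − $2,698| = $708.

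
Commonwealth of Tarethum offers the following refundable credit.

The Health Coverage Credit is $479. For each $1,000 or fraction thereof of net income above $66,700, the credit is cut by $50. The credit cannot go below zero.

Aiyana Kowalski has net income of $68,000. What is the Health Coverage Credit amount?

Health Coverage Credit: income exceeds $66,700 by $1,300, which is 2 full-or-partial $1,000 increments; reduction = 2 × $50 = $100, leaving $379.

$379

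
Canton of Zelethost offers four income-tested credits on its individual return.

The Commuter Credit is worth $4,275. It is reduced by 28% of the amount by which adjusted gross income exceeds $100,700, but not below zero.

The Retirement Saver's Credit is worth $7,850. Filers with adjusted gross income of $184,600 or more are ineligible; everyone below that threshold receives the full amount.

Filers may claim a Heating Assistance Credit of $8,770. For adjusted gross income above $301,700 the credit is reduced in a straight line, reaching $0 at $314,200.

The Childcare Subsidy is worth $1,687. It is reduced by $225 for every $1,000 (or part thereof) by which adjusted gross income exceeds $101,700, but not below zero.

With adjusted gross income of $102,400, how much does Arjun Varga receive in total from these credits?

Commuter Credit: 28% of the $1,700 excess over $100,700 is $476; credit = $4,275 − $476 = $3,799.
Retirement Saver's Credit: $102,400 is below the $184,600 cutoff, so the full $7,850 applies.
Heating Assistance Credit: $102,400 is at or below the $301,700 threshold, so the full $8,770 applies.
Childcare Subsidy: income exceeds $101,700 by $700, which is 1 full-or-partial $1,000 increment; reduction = 1 × $225 = $225, leaving $1,462.
Total: $3,799 + $7,850 + $8,770 + $1,462 = $21,881.

$21,881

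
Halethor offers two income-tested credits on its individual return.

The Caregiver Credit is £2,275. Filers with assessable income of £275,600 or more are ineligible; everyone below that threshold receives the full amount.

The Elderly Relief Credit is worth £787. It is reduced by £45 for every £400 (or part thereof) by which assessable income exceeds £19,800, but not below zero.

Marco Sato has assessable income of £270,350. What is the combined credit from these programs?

Caregiver Credit: £270,350 is below the £275,600 cutoff, so the full £2,275 applies.
Elderly Relief Credit: income exceeds £19,800 by £250,550 → 627 increments × £45 = £28,215 ≥ base, so the credit is £0.
Total: £2,275 + £0 = £2,275.

£2,275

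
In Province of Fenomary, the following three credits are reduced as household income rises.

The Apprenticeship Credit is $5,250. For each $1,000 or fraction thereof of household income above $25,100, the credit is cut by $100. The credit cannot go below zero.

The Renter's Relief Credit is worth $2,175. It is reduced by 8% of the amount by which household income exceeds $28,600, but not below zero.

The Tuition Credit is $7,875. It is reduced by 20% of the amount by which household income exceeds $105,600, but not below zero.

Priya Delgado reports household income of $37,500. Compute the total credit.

Apprenticeship Credit: income exceeds $25,100 by $12,400, which is 13 full-or-partial $1,000 increments; reduction = 13 × $100 = $1,300, leaving $3,950.
Renter's Relief Credit: 8% of the $8,900 excess over $28,600 is $712; credit = $2,175 − $712 = $1,463.
Tuition Credit: $37,500 is at or below the $105,600 threshold, so the full $7,875 applies.
Total: $3,950 + $1,463 + $7,875 = $13,288.

$13,288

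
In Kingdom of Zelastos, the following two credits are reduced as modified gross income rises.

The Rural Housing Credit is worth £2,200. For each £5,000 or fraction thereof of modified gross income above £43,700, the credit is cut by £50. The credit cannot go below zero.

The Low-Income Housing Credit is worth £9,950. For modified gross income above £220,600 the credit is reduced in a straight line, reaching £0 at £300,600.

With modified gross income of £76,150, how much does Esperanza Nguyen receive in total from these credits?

Rural Housing Credit: income exceeds £43,700 by £32,450, which is 7 full-or-partial £5,000 increments; reduction = 7 × £50 = £350, leaving £1,850.
Low-Income Housing Credit: £76,150 is at or below the £220,600 threshold, so the full £9,950 applies.
Total: £1,850 + £9,950 = £11,800.

£11,800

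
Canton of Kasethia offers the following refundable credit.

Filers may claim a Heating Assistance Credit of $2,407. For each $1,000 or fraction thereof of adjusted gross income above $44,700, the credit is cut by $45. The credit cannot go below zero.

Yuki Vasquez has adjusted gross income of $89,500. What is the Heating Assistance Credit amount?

Heating Assistance Credit: income exceeds $44,700 by $44,800, which is 45 full-or-partial $1,000 increments; reduction = 45 × $45 = $2,025, leaving $382.

$382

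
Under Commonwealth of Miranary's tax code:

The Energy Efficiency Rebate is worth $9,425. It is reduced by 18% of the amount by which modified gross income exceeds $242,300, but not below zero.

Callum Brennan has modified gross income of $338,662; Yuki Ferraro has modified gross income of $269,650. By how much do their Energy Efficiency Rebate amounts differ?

Callum ($338,662): Energy Efficiency Rebate: 18% of the $96,362 excess over $242,300 is $17,345.16 ≥ base, so the credit is $0.
Yuki ($269,650): Energy Efficiency Rebate: 18% of the $27,350 excess over $242,300 is $4,923; credit = $9,425 − $4,923 = $4,502.
Difference: |$0 − $4,502| = $4,502.

$4,502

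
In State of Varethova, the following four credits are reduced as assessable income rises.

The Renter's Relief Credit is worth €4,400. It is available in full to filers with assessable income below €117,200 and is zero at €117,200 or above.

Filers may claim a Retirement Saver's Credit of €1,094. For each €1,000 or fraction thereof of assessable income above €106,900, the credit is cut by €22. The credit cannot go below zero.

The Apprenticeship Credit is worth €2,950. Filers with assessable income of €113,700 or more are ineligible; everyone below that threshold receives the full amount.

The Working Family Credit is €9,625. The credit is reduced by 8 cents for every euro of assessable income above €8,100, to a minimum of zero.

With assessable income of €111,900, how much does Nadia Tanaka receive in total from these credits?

Renter's Relief Credit: €111,900 is below the €117,200 cutoff, so the full €4,400 applies.
Retirement Saver's Credit: income exceeds €106,900 by €5,000, which is 5 full-or-partial €1,000 increments; reduction = 5 × €22 = €110, leaving €984.
Apprenticeship Credit: €111,900 is below the €113,700 cutoff, so the full €2,950 applies.
Working Family Credit: 8% of the €103,800 excess over €8,100 is €8,304; credit = €9,625 − €8,304 = €1,321.
Total: €4,400 + €984 + €2,950 + €1,321 = €9,655.

€9,655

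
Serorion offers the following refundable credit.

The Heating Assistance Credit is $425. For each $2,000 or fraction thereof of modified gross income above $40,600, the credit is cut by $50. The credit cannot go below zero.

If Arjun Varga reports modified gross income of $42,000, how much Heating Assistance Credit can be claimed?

Heating Assistance Credit: income exceeds $40,600 by $1,400, which is 1 full-or-partial $2,000 increment; reduction = 1 × $50 = $50, leaving $375.

$375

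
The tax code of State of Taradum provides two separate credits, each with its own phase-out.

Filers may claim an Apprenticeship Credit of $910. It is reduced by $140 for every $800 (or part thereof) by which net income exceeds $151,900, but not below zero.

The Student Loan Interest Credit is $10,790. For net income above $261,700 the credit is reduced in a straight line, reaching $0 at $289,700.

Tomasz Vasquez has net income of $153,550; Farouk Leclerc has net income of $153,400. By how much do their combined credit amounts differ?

Tomasz ($153,550): Apprenticeship Credit: income exceeds $151,900 by $1,650, which is 3 full-or-partial $800 increments; reduction = 3 × $140 = $420, leaving $490. Student Loan Interest Credit: $153,550 is at or below the $261,700 threshold, so the full $10,790 applies. total $490 + $10,790 = $11,280
Farouk ($153,400): Apprenticeship Credit: income exceeds $151,900 by $1,500, which is 2 full-or-partial $800 increments; reduction = 2 × $140 = $280, leaving $630. Student Loan Interest Credit: $153,400 is at or below the $261,700 threshold, so the full $10,790 applies. total $630 + $10,790 = $11,420
Difference: |$11,280 − $11,420| = $140.

$140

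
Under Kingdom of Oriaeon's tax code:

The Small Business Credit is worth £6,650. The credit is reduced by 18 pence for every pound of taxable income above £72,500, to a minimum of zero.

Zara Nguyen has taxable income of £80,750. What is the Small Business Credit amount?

Small Business Credit: 18% of the £8,250 excess over £72,500 is £1,485; credit = £6,650 − £1,485 = £5,165.

£5,165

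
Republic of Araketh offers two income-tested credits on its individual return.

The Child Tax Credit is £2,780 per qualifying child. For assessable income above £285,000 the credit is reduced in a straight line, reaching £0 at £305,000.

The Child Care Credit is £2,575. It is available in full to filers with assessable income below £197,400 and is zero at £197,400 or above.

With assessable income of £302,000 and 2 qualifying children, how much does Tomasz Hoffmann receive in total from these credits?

£834

Child Tax Credit: base = 2 × £2,780 = £5,560. £302,000 is £17,000 into a £20,000 phase-out range, leaving 3,000/20,000 of the credit: £5,560 × 3,000/20,000 = £834.
Child Care Credit: £302,000 meets or exceeds the £197,400 cutoff, so the credit is £0.
Total: £834 + £0 = £834.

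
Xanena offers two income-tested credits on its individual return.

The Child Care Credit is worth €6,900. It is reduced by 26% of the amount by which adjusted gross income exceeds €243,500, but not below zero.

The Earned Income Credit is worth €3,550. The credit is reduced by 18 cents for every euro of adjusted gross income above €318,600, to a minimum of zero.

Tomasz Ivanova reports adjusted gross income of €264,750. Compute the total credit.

€4,925

Child Care Credit: 26% of the €21,250 excess over €243,500 is €5,525; credit = €6,900 − €5,525 = €1,375.
Earned Income Credit: €264,750 is at or below the €318,600 threshold, so the full €3,550 applies.
Total: €1,375 + €3,550 = €4,925.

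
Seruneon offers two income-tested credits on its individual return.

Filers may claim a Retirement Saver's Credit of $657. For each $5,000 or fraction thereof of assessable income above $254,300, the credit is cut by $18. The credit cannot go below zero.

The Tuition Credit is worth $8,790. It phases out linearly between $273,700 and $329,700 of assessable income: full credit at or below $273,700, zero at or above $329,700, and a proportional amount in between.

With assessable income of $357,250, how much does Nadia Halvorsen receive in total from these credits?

$279

Retirement Saver's Credit: income exceeds $254,300 by $102,950, which is 21 full-or-partial $5,000 increments; reduction = 21 × $18 = $378, leaving $279.
Tuition Credit: $357,250 is at or above $329,700, so the credit is $0.
Total: $279 + $0 = $279.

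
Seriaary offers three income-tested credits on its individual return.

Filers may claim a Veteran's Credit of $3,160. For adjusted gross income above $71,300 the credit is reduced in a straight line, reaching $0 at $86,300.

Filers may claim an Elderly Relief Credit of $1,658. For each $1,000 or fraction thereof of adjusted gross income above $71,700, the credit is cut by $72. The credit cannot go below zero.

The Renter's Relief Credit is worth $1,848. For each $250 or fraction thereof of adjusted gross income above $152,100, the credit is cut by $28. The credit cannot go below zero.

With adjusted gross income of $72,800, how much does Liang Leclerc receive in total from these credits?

Veteran's Credit: $72,800 is $1,500 into a $15,000 phase-out range, leaving 13,500/15,000 of the credit: $3,160 × 13,500/15,000 = $2,844.
Elderly Relief Credit: income exceeds $71,700 by $1,100, which is 2 full-or-partial $1,000 increments; reduction = 2 × $72 = $144, leaving $1,514.
Renter's Relief Credit: $72,800 is at or below the $152,100 threshold, so the full $1,848 applies.
Total: $2,844 + $1,514 + $1,848 = $6,206.

$6,206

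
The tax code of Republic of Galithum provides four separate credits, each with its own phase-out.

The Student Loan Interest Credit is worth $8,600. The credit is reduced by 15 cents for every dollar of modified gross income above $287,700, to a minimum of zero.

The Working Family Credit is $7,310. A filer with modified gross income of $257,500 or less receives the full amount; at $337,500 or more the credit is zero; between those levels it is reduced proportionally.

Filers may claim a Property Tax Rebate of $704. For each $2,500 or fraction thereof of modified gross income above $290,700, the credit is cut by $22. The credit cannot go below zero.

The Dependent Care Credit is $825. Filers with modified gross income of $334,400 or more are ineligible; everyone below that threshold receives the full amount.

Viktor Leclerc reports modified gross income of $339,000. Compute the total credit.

Student Loan Interest Credit: 15% of the $51,300 excess over $287,700 is $7,695; credit = $8,600 − $7,695 = $905.
Working Family Credit: $339,000 is at or above $337,500, so the credit is $0.
Property Tax Rebate: income exceeds $290,700 by $48,300, which is 20 full-or-partial $2,500 increments; reduction = 20 × $22 = $440, leaving $264.
Dependent Care Credit: $339,000 meets or exceeds the $334,400 cutoff, so the credit is $0.
Total: $905 + $0 + $264 + $0 = $1,169.

$1,169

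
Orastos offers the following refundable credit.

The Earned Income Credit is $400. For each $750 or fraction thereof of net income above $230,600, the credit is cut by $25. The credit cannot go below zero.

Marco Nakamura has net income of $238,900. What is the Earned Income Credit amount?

Earned Income Credit: income exceeds $230,600 by $8,300, which is 12 full-or-partial $750 increments; reduction = 12 × $25 = $300, leaving $100.

$100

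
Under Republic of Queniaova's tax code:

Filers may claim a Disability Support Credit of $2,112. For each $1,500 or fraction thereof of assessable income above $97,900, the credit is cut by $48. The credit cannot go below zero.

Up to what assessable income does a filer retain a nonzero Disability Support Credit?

$162,400

After 43 increments the reduction is 43 × $48 = $2,064, leaving $48; one more increment wipes it out. Increment 43 ends at excess 43 × $1,500 = $64,500, so the highest qualifying income is $97,900 + $64,500 = $162,400.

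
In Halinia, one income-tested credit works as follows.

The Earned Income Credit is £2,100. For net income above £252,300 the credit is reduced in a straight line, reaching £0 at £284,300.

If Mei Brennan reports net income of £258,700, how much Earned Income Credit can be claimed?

£1,680

Earned Income Credit: £258,700 is £6,400 into a £32,000 phase-out range, leaving 25,600/32,000 of the credit: £2,100 × 25,600/32,000 = £1,680.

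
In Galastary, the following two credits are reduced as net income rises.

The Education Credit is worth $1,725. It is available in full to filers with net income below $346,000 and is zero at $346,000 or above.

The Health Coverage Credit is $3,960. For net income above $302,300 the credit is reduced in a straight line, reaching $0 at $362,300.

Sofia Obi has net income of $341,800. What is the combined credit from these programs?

$3,078

Education Credit: $341,800 is below the $346,000 cutoff, so the full $1,725 applies.
Health Coverage Credit: $341,800 is $39,500 into a $60,000 phase-out range, leaving 20,500/60,000 of the credit: $3,960 × 20,500/60,000 = $1,353.
Total: $1,725 + $1,353 = $3,078.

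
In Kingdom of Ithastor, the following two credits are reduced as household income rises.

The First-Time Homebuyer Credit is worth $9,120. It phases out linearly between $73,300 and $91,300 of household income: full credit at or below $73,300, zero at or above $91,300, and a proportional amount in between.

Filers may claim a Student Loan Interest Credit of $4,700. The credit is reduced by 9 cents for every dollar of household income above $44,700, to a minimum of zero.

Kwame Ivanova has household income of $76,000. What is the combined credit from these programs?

$9,635

First-Time Homebuyer Credit: $76,000 is $2,700 into a $18,000 phase-out range, leaving 15,300/18,000 of the credit: $9,120 × 15,300/18,000 = $7,752.
Student Loan Interest Credit: 9% of the $31,300 excess over $44,700 is $2,817; credit = $4,700 − $2,817 = $1,883.
Total: $7,752 + $1,883 = $9,635.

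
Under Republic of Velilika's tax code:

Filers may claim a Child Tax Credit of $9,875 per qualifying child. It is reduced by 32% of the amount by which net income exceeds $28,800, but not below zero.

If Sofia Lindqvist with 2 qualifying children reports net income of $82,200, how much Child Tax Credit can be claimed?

Child Tax Credit: base = 2 × $9,875 = $19,750. 32% of the $53,400 excess over $28,800 is $17,088; credit = $19,750 − $17,088 = $2,662.

$2,662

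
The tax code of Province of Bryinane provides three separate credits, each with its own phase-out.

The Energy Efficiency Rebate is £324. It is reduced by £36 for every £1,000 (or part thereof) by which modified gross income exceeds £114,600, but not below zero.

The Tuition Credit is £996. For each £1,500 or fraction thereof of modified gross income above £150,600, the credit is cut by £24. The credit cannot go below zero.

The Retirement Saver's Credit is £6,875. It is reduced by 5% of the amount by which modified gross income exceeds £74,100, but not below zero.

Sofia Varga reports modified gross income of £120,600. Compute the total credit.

£5,654

Energy Efficiency Rebate: income exceeds £114,600 by £6,000, which is 6 full-or-partial £1,000 increments; reduction = 6 × £36 = £216, leaving £108.
Tuition Credit: £120,600 is at or below the £150,600 threshold, so the full £996 applies.
Retirement Saver's Credit: 5% of the £46,500 excess over £74,100 is £2,325; credit = £6,875 − £2,325 = £4,550.
Total: £108 + £996 + £4,550 = £5,654.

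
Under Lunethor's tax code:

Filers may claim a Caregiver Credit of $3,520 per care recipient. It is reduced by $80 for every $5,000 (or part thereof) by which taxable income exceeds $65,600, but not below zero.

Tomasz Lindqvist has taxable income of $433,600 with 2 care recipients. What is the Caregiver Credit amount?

Caregiver Credit: base = 2 × $3,520 = $7,040. income exceeds $65,600 by $368,000, which is 74 full-or-partial $5,000 increments; reduction = 74 × $80 = $5,920, leaving $1,120.

$1,120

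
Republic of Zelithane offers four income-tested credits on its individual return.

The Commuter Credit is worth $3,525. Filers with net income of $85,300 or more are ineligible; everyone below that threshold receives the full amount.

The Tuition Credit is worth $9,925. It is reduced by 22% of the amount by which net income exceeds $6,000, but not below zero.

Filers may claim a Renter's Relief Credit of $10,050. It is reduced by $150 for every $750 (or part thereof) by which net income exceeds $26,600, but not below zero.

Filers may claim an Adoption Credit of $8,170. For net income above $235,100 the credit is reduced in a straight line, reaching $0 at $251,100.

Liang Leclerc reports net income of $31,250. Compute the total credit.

Commuter Credit: $31,250 is below the $85,300 cutoff, so the full $3,525 applies.
Tuition Credit: 22% of the $25,250 excess over $6,000 is $5,555; credit = $9,925 − $5,555 = $4,370.
Renter's Relief Credit: income exceeds $26,600 by $4,650, which is 7 full-or-partial $750 increments; reduction = 7 × $150 = $1,050, leaving $9,000.
Adoption Credit: $31,250 is at or below the $235,100 threshold, so the full $8,170 applies.
Total: $3,525 + $4,370 + $9,000 + $8,170 = $25,065.

$25,065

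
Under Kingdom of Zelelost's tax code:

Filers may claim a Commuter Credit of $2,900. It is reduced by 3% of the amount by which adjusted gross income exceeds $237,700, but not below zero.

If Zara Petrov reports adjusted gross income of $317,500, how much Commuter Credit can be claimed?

$506

Commuter Credit: 3% of the $79,800 excess over $237,700 is $2,394; credit = $2,900 − $2,394 = $506.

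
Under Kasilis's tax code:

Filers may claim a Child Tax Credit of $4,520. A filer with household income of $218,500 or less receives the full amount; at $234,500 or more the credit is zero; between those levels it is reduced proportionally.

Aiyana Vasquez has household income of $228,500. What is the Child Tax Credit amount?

$1,695

Child Tax Credit: $228,500 is $10,000 into a $16,000 phase-out range, leaving 6,000/16,000 of the credit: $4,520 × 6,000/16,000 = $1,695.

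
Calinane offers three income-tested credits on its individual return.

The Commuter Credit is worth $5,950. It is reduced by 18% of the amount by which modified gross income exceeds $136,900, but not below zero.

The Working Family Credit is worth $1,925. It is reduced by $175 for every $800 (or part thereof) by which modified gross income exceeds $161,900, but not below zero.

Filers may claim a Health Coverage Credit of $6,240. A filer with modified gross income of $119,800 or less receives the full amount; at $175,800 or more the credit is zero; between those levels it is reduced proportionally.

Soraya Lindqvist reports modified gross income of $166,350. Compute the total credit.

$2,577

Commuter Credit: 18% of the $29,450 excess over $136,900 is $5,301; credit = $5,950 − $5,301 = $649.
Working Family Credit: income exceeds $161,900 by $4,450, which is 6 full-or-partial $800 increments; reduction = 6 × $175 = $1,050, leaving $875.
Health Coverage Credit: $166,350 is $46,550 into a $56,000 phase-out range, leaving 9,450/56,000 of the credit: $6,240 × 9,450/56,000 = $1,053.
Total: $649 + $875 + $1,053 = $2,577.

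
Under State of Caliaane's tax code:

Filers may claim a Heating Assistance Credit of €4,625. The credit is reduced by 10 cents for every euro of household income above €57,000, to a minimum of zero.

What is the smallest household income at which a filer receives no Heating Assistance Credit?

€103,250

The credit falls by 10% of each euro above €57,000, so it reaches zero when the excess is €4,625 / 10% = €46,250: income = €57,000 + €46,250 = €103,250.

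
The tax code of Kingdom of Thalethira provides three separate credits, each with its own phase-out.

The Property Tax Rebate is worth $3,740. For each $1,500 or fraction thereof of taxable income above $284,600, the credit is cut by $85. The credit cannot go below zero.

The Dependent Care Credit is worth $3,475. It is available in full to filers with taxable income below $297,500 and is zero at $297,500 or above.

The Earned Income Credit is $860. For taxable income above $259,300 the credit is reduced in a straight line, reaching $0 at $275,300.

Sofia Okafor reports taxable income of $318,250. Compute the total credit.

Property Tax Rebate: income exceeds $284,600 by $33,650, which is 23 full-or-partial $1,500 increments; reduction = 23 × $85 = $1,955, leaving $1,785.
Dependent Care Credit: $318,250 meets or exceeds the $297,500 cutoff, so the credit is $0.
Earned Income Credit: $318,250 is at or above $275,300, so the credit is $0.
Total: $1,785 + $0 + $0 = $1,785.

$1,785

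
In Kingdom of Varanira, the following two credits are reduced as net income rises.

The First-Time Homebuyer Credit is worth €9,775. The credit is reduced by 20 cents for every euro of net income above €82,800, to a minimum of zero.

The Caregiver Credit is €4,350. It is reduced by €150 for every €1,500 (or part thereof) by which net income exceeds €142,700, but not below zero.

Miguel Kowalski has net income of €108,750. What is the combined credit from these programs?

First-Time Homebuyer Credit: 20% of the €25,950 excess over €82,800 is €5,190; credit = €9,775 − €5,190 = €4,585.
Caregiver Credit: €108,750 is at or below the €142,700 threshold, so the full €4,350 applies.
Total: €4,585 + €4,350 = €8,935.

€8,935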